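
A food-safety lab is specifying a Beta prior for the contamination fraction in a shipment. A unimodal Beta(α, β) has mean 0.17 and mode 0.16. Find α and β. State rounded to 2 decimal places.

α = 11.56, β = 56.44

With s = α+β: μ = α/s and mode = (α−1)/(s−2). Eliminating α = μs,
μs − 1 = m(s−2) ⇒ s(μ−m) = 1−2m ⇒ s = 0.68/0.01 = 68.0000.
So α = μs = 11.56, β = (1−μ)s = 56.44.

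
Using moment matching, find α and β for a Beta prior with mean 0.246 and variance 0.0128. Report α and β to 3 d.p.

By moment matching, α+β = μ(1−μ)/σ² − 1 = (0.246·0.754)/0.0128 − 1 = 14.4909 − 1 = 13.4909.
Since α/(α+β) = μ, α = 0.246·13.4909 = 3.319 and β = 0.754·13.4909 = 10.172.

α = 3.319, β = 10.172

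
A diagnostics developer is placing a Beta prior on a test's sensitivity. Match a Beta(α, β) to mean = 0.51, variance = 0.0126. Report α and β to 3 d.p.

α = 9.605, β = 9.228

Let s = α+β. The Beta variance is μ(1−μ)/(s+1).
So s+1 = μ(1−μ)/σ² = (0.51×0.49)/0.0126 = 0.2499/0.0126 = 19.8333, giving s = 18.8333.
Then α = μs = 0.51×18.8333 = 9.605 and β = (1−μ)s = 0.49×18.8333 = 9.228.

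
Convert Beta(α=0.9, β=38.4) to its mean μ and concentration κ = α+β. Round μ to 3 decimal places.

μ = 0.023, κ = 39.3

κ = α+β = 0.9+38.4 = 39.3; μ = α/κ = 0.9/39.3 = 0.023.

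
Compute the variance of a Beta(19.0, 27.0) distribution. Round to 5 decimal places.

μ = 19.0/46.0 = 0.413043; Var = μ(1−μ)/(α+β+1) = 0.2424386/47.0 = 0.00516.

0.00516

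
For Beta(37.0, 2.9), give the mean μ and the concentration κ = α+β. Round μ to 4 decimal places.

κ = α+β = 37.0+2.9 = 39.9; μ = α/κ = 37.0/39.9 = 0.9273.

μ = 0.9273, κ = 39.9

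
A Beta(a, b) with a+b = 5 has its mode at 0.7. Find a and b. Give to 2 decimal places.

a = 3.10, b = 1.90

Mode = (a−1)/(κ−2) with κ = a+b, so a−1 = 0.7·3 = 2.10.
a = 3.10; b = κ − a = 1.90.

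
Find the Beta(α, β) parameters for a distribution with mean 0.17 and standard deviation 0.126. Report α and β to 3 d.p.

σ² = 0.126² = 0.015876.
With s = α+β, Var = μ(1−μ)/(s+1), so s+1 = (0.17×0.83)/0.015876 = 8.8876 and s = 7.8876.
α = μs = 1.341, β = (1−μ)s = 6.547.

α = 1.341, β = 6.547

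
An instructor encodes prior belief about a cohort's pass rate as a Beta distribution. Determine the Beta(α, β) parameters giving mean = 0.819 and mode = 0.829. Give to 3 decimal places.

With s = α+β: μ = α/s and mode = (α−1)/(s−2). Eliminating α = μs,
μs − 1 = m(s−2) ⇒ s(μ−m) = 1−2m ⇒ s = -0.658/-0.010 = 65.8000.
So α = μs = 53.890, β = (1−μ)s = 11.910.

α = 53.890, β = 11.910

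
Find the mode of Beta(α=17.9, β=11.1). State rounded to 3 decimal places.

0.626

With α,β > 1, mode = (α−1)/(α+β−2) = 16.9/27.0 = 0.626.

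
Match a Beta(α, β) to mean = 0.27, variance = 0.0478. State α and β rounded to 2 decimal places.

Let s = α+β. The Beta variance is μ(1−μ)/(s+1).
So s+1 = μ(1−μ)/σ² = (0.27×0.73)/0.0478 = 0.1971/0.0478 = 4.1234, giving s = 3.1234.
Then α = μs = 0.27×3.1234 = 0.84 and β = (1−μ)s = 0.73×3.1234 = 2.28.

α = 0.84, β = 2.28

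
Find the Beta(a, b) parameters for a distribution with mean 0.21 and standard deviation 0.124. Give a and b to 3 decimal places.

σ² = 0.124² = 0.015376.
With s = a+b, Var = μ(1−μ)/(s+1), so s+1 = (0.21×0.79)/0.015376 = 10.7895 and s = 9.7895.
a = μs = 2.056, b = (1−μ)s = 7.734.

a = 2.056, b = 7.734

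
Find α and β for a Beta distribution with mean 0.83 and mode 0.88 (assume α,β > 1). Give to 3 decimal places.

α = 12.616, β = 2.584

Let s = α+β. Mean gives α = μs = 0.83s; mode gives (α−1)/(s−2) = 0.88.
Substituting: 0.83s − 1 = 0.88(s−2) = 0.88s − 1.76, so -0.05s = -0.76 and s = 15.2000.
Then α = 0.83×15.2000 = 12.616 and β = s−α = 2.584.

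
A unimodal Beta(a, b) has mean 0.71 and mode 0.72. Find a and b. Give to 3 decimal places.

a = 31.240, b = 12.760

Let s = a+b. Mean gives a = μs = 0.71s; mode gives (a−1)/(s−2) = 0.72.
Substituting: 0.71s − 1 = 0.72(s−2) = 0.72s − 1.44, so -0.01s = -0.44 and s = 44.0000.
Then a = 0.71×44.0000 = 31.240 and b = s−a = 12.760.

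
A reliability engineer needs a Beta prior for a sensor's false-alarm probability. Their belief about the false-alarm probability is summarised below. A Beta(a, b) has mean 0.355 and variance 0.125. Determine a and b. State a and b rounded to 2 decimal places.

By moment matching, a+b = μ(1−μ)/σ² − 1 = (0.355·0.645)/0.125 − 1 = 1.8318 − 1 = 0.8318.
Since a/(a+b) = μ, a = 0.355·0.8318 = 0.30 and b = 0.645·0.8318 = 0.54.

a = 0.30, b = 0.54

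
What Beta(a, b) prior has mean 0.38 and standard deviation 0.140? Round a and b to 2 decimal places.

a = 4.19, b = 6.83

First σ² = 0.019600. Setting a = μn, b = (1−μ)n with n = a+b,
μ(1−μ)/(n+1) = 0.019600 ⇒ n+1 = 0.2356/0.019600 = 12.0204 ⇒ n = 11.0204.
Hence a = 0.38×11.0204 = 4.19, b = 0.62×11.0204 = 6.83.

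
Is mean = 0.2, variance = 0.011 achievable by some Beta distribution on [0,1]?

Yes

The Beta variance bound is σ² < μ(1−μ).
Here μ(1−μ) = 0.2×0.8 = 0.16, and 0.011 < 0.16.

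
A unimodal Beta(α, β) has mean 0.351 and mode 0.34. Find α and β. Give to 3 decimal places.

With s = α+β: μ = α/s and mode = (α−1)/(s−2). Eliminating α = μs,
μs − 1 = m(s−2) ⇒ s(μ−m) = 1−2m ⇒ s = 0.32/0.011 = 29.0909.
So α = μs = 10.211, β = (1−μ)s = 18.880.

α = 10.211, β = 18.880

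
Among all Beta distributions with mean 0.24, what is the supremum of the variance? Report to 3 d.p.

0.182

For fixed mean μ the Beta variance is μ(1−μ)/(α+β+1), increasing as α+β decreases.
Its least upper bound (not attained) is μ(1−μ) = 0.24·0.76 = 0.182.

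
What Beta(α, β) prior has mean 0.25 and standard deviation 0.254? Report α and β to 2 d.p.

α = 0.48, β = 1.43

σ² = 0.254² = 0.064516.
With s = α+β, Var = μ(1−μ)/(s+1), so s+1 = (0.25×0.75)/0.064516 = 2.9063 and s = 1.9063.
α = μs = 0.48, β = (1−μ)s = 1.43.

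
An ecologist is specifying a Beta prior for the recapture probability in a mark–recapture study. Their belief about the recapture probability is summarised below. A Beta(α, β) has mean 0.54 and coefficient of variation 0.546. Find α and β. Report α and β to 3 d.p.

α = 1.003, β = 0.854

Var = (CV·μ)² = (0.546×0.54)² = 0.086931.
α+β = μ(1−μ)/Var − 1 = 0.2484/0.086931 − 1 = 1.8575.
Thus α = 0.54·1.8575 = 1.003 and β = 0.46·1.8575 = 0.854.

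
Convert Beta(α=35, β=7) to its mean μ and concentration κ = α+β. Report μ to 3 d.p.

μ = 0.833, κ = 42

κ = α+β = 35+7 = 42; μ = α/κ = 35/42 = 0.833.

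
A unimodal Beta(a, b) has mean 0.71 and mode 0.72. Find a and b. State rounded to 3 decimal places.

Let s = a+b. Mean gives a = μs = 0.71s; mode gives (a−1)/(s−2) = 0.72.
Substituting: 0.71s − 1 = 0.72(s−2) = 0.72s − 1.44, so -0.01s = -0.44 and s = 44.0000.
Then a = 0.71×44.0000 = 31.240 and b = s−a = 12.760.

a = 31.240, b = 12.760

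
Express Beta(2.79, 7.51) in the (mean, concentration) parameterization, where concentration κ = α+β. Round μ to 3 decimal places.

μ = 0.271, κ = 10.30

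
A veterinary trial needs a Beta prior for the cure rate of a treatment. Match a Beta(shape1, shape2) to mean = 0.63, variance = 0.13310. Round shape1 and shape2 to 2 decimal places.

By moment matching, shape1+shape2 = μ(1−μ)/σ² − 1 = (0.63·0.37)/0.13310 − 1 = 1.7513 − 1 = 0.7513.
Since shape1/(shape1+shape2) = μ, shape1 = 0.63·0.7513 = 0.47 and shape2 = 0.37·0.7513 = 0.28.

shape1 = 0.47, shape2 = 0.28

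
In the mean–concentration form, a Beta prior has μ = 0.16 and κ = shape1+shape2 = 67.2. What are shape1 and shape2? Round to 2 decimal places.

shape1 = 10.75, shape2 = 56.45

Split κ in proportion μ : (1−μ): shape1 = 0.16·67.2 = 10.75, shape2 = 67.2 − 10.75 = 56.45.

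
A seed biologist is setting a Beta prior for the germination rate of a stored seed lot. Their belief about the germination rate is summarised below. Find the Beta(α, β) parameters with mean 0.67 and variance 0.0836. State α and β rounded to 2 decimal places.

Write ν = α+β; then α = μν and Var = μ(1−μ)/(ν+1).
ν = μ(1−μ)/Var − 1 = 0.2211/0.0836 − 1 = 1.6447.
α = 0.67·1.6447 = 1.10, β = 0.33·1.6447 = 0.54.

α = 1.10, β = 0.54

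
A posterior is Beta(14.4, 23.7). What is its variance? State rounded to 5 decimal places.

μ = 14.4/38.1 = 0.377953; Var = μ(1−μ)/(α+β+1) = 0.2351045/39.1 = 0.00601.

0.00601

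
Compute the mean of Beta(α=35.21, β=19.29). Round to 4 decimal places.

0.6461

E[X] = α/(α+β) = 35.21/54.50 = 0.6461.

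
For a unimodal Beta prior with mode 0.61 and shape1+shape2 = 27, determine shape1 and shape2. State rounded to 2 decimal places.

shape1 = 16.25, shape2 = 10.75

For shape1,shape2>1 the mode is (shape1−1)/(shape1+shape2−2), so shape1 = mode·(κ−2)+1 = 0.61×25+1 = 16.25.
And shape2 = (1−mode)·(κ−2)+1 = 0.39×25+1 = 10.75.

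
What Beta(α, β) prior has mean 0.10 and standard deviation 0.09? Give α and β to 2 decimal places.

σ² = 0.09² = 0.0081.
With s = α+β, Var = μ(1−μ)/(s+1), so s+1 = (0.10×0.90)/0.0081 = 11.1111 and s = 10.1111.
α = μs = 1.01, β = (1−μ)s = 9.10.

α = 1.01, β = 9.10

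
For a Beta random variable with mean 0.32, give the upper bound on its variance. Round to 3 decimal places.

0.218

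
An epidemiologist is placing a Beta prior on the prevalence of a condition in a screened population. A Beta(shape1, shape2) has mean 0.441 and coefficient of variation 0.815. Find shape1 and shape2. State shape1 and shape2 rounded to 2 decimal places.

shape1 = 0.40, shape2 = 0.51

Var = (CV·μ)² = (0.815×0.441)² = 0.129179.
shape1+shape2 = μ(1−μ)/Var − 1 = 0.246519/0.129179 − 1 = 0.9083.
Thus shape1 = 0.441·0.9083 = 0.40 and shape2 = 0.559·0.9083 = 0.51.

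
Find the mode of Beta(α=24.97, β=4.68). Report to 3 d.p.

0.867

The density x^(α−1)(1−x)^(β−1) is maximised at (α−1)/(α+β−2) = 23.97/27.65 = 0.867.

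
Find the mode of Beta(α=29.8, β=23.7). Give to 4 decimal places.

0.5592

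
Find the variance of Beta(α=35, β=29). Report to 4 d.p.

Var = αβ/[(α+β)²(α+β+1)] = (35×29)/(64²×65) = 1015/266240 = 0.0038.

0.0038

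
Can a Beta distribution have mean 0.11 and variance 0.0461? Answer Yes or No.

Yes

A Beta with mean μ has variance μ(1−μ)/(α+β+1) < μ(1−μ).
Here μ(1−μ) = 0.11×0.89 = 0.0979, and 0.0461 < 0.0979.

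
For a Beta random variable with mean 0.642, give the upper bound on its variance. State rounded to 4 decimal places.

Var = μ(1−μ)/(α+β+1), which approaches μ(1−μ) as α+β → 0.
So the supremum is μ(1−μ) = 0.642×0.358 = 0.2298.

0.2298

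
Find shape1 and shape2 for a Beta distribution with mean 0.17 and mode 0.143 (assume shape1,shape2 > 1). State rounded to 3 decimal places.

Let s = shape1+shape2. Mean gives shape1 = μs = 0.17s; mode gives (shape1−1)/(s−2) = 0.143.
Substituting: 0.17s − 1 = 0.143(s−2) = 0.143s − 0.286, so 0.027s = 0.714 and s = 26.4444.
Then shape1 = 0.17×26.4444 = 4.496 and shape2 = s−shape1 = 21.949.

shape1 = 4.496, shape2 = 21.949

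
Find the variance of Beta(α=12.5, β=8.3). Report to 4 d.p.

0.0110

Var = αβ/[(α+β)²(α+β+1)] = (12.5×8.3)/(20.8²×21.8) = 103.75/9431.552 = 0.0110.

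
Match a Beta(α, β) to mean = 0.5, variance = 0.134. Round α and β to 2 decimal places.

α = 0.43, β = 0.43

Write ν = α+β; then α = μν and Var = μ(1−μ)/(ν+1).
ν = μ(1−μ)/Var − 1 = 0.25/0.134 − 1 = 0.8657.
α = 0.5·0.8657 = 0.43, β = 0.5·0.8657 = 0.43.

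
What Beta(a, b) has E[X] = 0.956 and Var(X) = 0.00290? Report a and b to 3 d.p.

a = 12.911, b = 0.594

By moment matching, a+b = μ(1−μ)/σ² − 1 = (0.956·0.044)/0.00290 − 1 = 14.5048 − 1 = 13.5048.
Since a/(a+b) = μ, a = 0.956·13.5048 = 12.911 and b = 0.044·13.5048 = 0.594.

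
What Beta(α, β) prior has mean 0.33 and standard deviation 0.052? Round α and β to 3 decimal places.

α = 26.653, β = 54.114

First σ² = 0.002704. Setting α = μn, β = (1−μ)n with n = α+β,
μ(1−μ)/(n+1) = 0.002704 ⇒ n+1 = 0.2211/0.002704 = 81.7678 ⇒ n = 80.7678.
Hence α = 0.33×80.7678 = 26.653, β = 0.67×80.7678 = 54.114.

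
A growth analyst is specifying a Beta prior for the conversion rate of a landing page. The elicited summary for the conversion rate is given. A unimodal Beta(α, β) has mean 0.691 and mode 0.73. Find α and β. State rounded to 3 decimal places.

α = 8.150, β = 3.645

Let s = α+β. Mean gives α = μs = 0.691s; mode gives (α−1)/(s−2) = 0.73.
Substituting: 0.691s − 1 = 0.73(s−2) = 0.73s − 1.46, so -0.039s = -0.46 and s = 11.7949.
Then α = 0.691×11.7949 = 8.150 and β = s−α = 3.645.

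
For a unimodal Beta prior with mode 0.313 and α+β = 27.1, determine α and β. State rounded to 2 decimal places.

α = 8.86, β = 18.24

For α,β>1 the mode is (α−1)/(α+β−2), so α = mode·(κ−2)+1 = 0.313×25.1+1 = 8.86.
And β = (1−mode)·(κ−2)+1 = 0.687×25.1+1 = 18.24.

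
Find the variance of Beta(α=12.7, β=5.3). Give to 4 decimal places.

0.0109

Var = αβ/[(α+β)²(α+β+1)] = (12.7×5.3)/(18.0²×19.0) = 67.31/6156.000 = 0.0109.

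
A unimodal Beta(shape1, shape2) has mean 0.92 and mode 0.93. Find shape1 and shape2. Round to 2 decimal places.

With s = shape1+shape2: μ = shape1/s and mode = (shape1−1)/(s−2). Eliminating shape1 = μs,
μs − 1 = m(s−2) ⇒ s(μ−m) = 1−2m ⇒ s = -0.86/-0.01 = 86.0000.
So shape1 = μs = 79.12, shape2 = (1−μ)s = 6.88.

shape1 = 79.12, shape2 = 6.88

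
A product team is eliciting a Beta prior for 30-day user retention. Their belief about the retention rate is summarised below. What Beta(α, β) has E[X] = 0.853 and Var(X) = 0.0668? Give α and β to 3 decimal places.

α = 0.748, β = 0.129

Let s = α+β. The Beta variance is μ(1−μ)/(s+1).
So s+1 = μ(1−μ)/σ² = (0.853×0.147)/0.0668 = 0.125391/0.0668 = 1.8771, giving s = 0.8771.
Then α = μs = 0.853×0.8771 = 0.748 and β = (1−μ)s = 0.147×0.8771 = 0.129.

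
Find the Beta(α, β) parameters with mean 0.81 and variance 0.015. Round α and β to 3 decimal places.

Write ν = α+β; then α = μν and Var = μ(1−μ)/(ν+1).
ν = μ(1−μ)/Var − 1 = 0.1539/0.015 − 1 = 9.2600.
α = 0.81·9.2600 = 7.501, β = 0.19·9.2600 = 1.759.

α = 7.501, β = 1.759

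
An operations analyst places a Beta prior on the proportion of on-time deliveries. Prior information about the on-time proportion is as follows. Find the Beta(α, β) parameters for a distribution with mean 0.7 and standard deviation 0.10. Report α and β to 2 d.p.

α = 14.00, β = 6.00

First σ² = 0.0100. Setting α = μn, β = (1−μ)n with n = α+β,
μ(1−μ)/(n+1) = 0.0100 ⇒ n+1 = 0.21/0.0100 = 21.0000 ⇒ n = 20.0000.
Hence α = 0.7×20.0000 = 14.00, β = 0.3×20.0000 = 6.00.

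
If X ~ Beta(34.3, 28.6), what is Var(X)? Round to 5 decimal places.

μ = 34.3/62.9 = 0.545310; Var = μ(1−μ)/(α+β+1) = 0.2479470/63.9 = 0.00388.

0.00388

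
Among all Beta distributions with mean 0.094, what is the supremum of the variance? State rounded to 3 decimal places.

Var = μ(1−μ)/(α+β+1), which approaches μ(1−μ) as α+β → 0.
So the supremum is μ(1−μ) = 0.094×0.906 = 0.085.

0.085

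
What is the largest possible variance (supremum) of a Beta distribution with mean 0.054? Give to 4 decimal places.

0.0511

Var = μ(1−μ)/(α+β+1), which approaches μ(1−μ) as α+β → 0.
So the supremum is μ(1−μ) = 0.054×0.946 = 0.0511.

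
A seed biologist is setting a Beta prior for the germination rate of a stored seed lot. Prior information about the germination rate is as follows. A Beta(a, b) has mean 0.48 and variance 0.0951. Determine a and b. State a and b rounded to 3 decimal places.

Let s = a+b. The Beta variance is μ(1−μ)/(s+1).
So s+1 = μ(1−μ)/σ² = (0.48×0.52)/0.0951 = 0.2496/0.0951 = 2.6246, giving s = 1.6246.
Then a = μs = 0.48×1.6246 = 0.780 and b = (1−μ)s = 0.52×1.6246 = 0.845.

a = 0.780, b = 0.845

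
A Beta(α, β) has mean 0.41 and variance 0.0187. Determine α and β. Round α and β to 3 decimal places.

α = 4.894, β = 7.042

Write ν = α+β; then α = μν and Var = μ(1−μ)/(ν+1).
ν = μ(1−μ)/Var − 1 = 0.2419/0.0187 − 1 = 11.9358.
α = 0.41·11.9358 = 4.894, β = 0.59·11.9358 = 7.042.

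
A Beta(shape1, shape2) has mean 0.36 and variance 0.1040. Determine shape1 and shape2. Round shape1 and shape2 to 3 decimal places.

shape1 = 0.438, shape2 = 0.778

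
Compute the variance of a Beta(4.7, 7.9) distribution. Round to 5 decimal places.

0.01720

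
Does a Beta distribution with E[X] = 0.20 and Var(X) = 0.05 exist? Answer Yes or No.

Yes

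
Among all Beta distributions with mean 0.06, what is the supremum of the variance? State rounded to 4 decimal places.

0.0564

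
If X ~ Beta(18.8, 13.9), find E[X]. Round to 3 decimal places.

0.575

The Beta mean is α/(α+β) = 18.8/(18.8+13.9) = 0.575.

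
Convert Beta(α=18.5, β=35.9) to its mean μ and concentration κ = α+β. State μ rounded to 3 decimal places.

μ = 0.340, κ = 54.4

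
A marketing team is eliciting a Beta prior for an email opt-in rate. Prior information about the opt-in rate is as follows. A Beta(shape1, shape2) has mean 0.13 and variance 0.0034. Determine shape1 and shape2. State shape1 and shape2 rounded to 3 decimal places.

shape1 = 4.194, shape2 = 28.070

By moment matching, shape1+shape2 = μ(1−μ)/σ² − 1 = (0.13·0.87)/0.0034 − 1 = 33.2647 − 1 = 32.2647.
Since shape1/(shape1+shape2) = μ, shape1 = 0.13·32.2647 = 4.194 and shape2 = 0.87·32.2647 = 28.070.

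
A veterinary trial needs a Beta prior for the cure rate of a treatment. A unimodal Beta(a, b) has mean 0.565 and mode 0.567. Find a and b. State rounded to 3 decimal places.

a = 37.855, b = 29.145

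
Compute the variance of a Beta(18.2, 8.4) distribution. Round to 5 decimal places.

α+β = 26.6 and αβ = 152.88, so Var = αβ/[(α+β)²(α+β+1)] = 152.88/19528.656 = 0.00783.

0.00783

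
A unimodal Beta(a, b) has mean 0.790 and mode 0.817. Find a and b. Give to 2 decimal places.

With s = a+b: μ = a/s and mode = (a−1)/(s−2). Eliminating a = μs,
μs − 1 = m(s−2) ⇒ s(μ−m) = 1−2m ⇒ s = -0.634/-0.027 = 23.4815.
So a = μs = 18.55, b = (1−μ)s = 4.93.

a = 18.55, b = 4.93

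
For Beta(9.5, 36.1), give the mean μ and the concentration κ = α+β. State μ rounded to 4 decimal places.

κ = α+β = 9.5+36.1 = 45.6; μ = α/κ = 9.5/45.6 = 0.2083.

μ = 0.2083, κ = 45.6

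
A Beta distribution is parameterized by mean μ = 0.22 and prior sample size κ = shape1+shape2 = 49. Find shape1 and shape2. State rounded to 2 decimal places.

shape1 = 10.78, shape2 = 38.22

shape1 = μκ = 0.22×49 = 10.78 and shape2 = (1−μ)κ = 0.78×49 = 38.22.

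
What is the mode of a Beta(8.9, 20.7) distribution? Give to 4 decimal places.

With α,β > 1, mode = (α−1)/(α+β−2) = 7.9/27.6 = 0.2862.

0.2862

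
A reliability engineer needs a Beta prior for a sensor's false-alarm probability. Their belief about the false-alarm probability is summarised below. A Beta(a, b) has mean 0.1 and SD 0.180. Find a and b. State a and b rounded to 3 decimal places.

σ² = 0.180² = 0.032400.
With s = a+b, Var = μ(1−μ)/(s+1), so s+1 = (0.1×0.9)/0.032400 = 2.7778 and s = 1.7778.
a = μs = 0.178, b = (1−μ)s = 1.600.

a = 0.178, b = 1.600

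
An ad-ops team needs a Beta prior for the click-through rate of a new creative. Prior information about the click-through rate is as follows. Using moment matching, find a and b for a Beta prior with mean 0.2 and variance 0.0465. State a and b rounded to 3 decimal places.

Write ν = a+b; then a = μν and Var = μ(1−μ)/(ν+1).
ν = μ(1−μ)/Var − 1 = 0.16/0.0465 − 1 = 2.4409.
a = 0.2·2.4409 = 0.488, b = 0.8·2.4409 = 1.953.

a = 0.488, b = 1.953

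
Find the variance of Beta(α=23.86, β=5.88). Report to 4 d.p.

α+β = 29.74 and αβ = 140.2968, so Var = αβ/[(α+β)²(α+β+1)] = 140.2968/27188.534024 = 0.0052.

0.0052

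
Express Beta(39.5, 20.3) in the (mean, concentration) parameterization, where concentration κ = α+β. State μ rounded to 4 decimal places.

κ = α+β = 39.5+20.3 = 59.8; μ = α/κ = 39.5/59.8 = 0.6605.

μ = 0.6605, κ = 59.8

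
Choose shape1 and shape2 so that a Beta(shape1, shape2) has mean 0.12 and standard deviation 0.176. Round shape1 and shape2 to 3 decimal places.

shape1 = 0.289, shape2 = 2.120

Variance = 0.176² = 0.030976. The moment-matching identity shape1+shape2 = μ(1−μ)/Var − 1 gives
shape1+shape2 = 0.1056/0.030976 − 1 = 2.4091, so shape1 = μ·2.4091 = 0.289 and shape2 = (1−μ)·2.4091 = 2.120.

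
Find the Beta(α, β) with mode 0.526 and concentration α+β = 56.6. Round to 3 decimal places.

α = 29.720, β = 26.880

For α,β>1 the mode is (α−1)/(α+β−2), so α = mode·(κ−2)+1 = 0.526×54.6+1 = 29.720.
And β = (1−mode)·(κ−2)+1 = 0.474×54.6+1 = 26.880.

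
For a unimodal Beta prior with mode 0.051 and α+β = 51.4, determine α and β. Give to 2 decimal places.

α = 3.52, β = 47.88

Mode = (α−1)/(κ−2) with κ = α+β, so α−1 = 0.051·49.4 = 2.52.
α = 3.52; β = κ − α = 47.88.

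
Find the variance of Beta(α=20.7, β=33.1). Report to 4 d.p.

α+β = 53.8 and αβ = 685.17, so Var = αβ/[(α+β)²(α+β+1)] = 685.17/158615.312 = 0.0043.

0.0043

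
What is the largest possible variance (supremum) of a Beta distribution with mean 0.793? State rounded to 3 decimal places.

For fixed mean μ the Beta variance is μ(1−μ)/(α+β+1), increasing as α+β decreases.
Its least upper bound (not attained) is μ(1−μ) = 0.793·0.207 = 0.164.

0.164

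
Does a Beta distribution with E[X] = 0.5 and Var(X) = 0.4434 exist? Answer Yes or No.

No

A Beta with mean μ has variance μ(1−μ)/(α+β+1) < μ(1−μ).
Here μ(1−μ) = 0.5×0.5 = 0.25, and 0.4434 ≥ 0.25.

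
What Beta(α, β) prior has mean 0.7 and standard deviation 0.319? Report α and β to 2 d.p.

α = 0.74, β = 0.32

Variance = 0.319² = 0.101761. The moment-matching identity α+β = μ(1−μ)/Var − 1 gives
α+β = 0.21/0.101761 − 1 = 1.0637, so α = μ·1.0637 = 0.74 and β = (1−μ)·1.0637 = 0.32.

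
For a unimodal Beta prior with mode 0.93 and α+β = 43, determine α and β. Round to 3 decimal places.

For α,β>1 the mode is (α−1)/(α+β−2), so α = mode·(κ−2)+1 = 0.93×41+1 = 39.130.
And β = (1−mode)·(κ−2)+1 = 0.07×41+1 = 3.870.

α = 39.130, β = 3.870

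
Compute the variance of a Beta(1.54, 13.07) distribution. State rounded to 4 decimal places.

0.0060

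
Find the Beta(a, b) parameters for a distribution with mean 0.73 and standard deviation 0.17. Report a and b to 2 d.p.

Variance = 0.17² = 0.0289. The moment-matching identity a+b = μ(1−μ)/Var − 1 gives
a+b = 0.1971/0.0289 − 1 = 5.8201, so a = μ·5.8201 = 4.25 and b = (1−μ)·5.8201 = 1.57.

a = 4.25, b = 1.57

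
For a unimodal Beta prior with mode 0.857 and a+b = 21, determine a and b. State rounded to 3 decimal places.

For a,b>1 the mode is (a−1)/(a+b−2), so a = mode·(κ−2)+1 = 0.857×19+1 = 17.283.
And b = (1−mode)·(κ−2)+1 = 0.143×19+1 = 3.717.

a = 17.283, b = 3.717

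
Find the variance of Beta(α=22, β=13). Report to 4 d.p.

0.0065

α+β = 35 and αβ = 286, so Var = αβ/[(α+β)²(α+β+1)] = 286/44100 = 0.0065.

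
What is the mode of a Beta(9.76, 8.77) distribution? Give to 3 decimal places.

0.530

The density x^(α−1)(1−x)^(β−1) is maximised at (α−1)/(α+β−2) = 8.76/16.53 = 0.530.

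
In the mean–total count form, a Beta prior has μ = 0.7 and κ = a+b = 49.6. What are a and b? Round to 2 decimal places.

a = 34.72, b = 14.88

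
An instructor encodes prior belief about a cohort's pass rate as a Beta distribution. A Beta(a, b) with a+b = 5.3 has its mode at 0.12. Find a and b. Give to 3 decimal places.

a = 1.396, b = 3.904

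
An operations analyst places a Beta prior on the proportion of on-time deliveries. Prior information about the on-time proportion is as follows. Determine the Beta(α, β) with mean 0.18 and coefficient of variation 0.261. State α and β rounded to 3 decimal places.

Var = (CV·μ)² = (0.261×0.18)² = 0.002207.
α+β = μ(1−μ)/Var − 1 = 0.1476/0.002207 − 1 = 65.8745.
Thus α = 0.18·65.8745 = 11.857 and β = 0.82·65.8745 = 54.017.

α = 11.857, β = 54.017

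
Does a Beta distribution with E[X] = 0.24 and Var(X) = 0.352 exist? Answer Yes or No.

A Beta with mean μ has variance μ(1−μ)/(α+β+1) < μ(1−μ).
Here μ(1−μ) = 0.24×0.76 = 0.1824, and 0.352 ≥ 0.1824.

No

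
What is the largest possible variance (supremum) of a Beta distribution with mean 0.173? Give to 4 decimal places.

0.1431

For fixed mean μ the Beta variance is μ(1−μ)/(α+β+1), increasing as α+β decreases.
Its least upper bound (not attained) is μ(1−μ) = 0.173·0.827 = 0.1431.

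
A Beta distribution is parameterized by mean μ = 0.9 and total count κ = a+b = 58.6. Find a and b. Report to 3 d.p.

a = 52.740, b = 5.860

a = μκ = 0.9×58.6 = 52.740 and b = (1−μ)κ = 0.1×58.6 = 5.860.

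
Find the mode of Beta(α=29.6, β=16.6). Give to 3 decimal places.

The density x^(α−1)(1−x)^(β−1) is maximised at (α−1)/(α+β−2) = 28.6/44.2 = 0.647.

0.647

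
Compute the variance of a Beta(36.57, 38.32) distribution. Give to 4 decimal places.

0.0033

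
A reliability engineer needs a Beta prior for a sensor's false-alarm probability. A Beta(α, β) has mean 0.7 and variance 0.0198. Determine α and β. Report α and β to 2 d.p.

α = 6.72, β = 2.88

By moment matching, α+β = μ(1−μ)/σ² − 1 = (0.7·0.3)/0.0198 − 1 = 10.6061 − 1 = 9.6061.
Since α/(α+β) = μ, α = 0.7·9.6061 = 6.72 and β = 0.3·9.6061 = 2.88.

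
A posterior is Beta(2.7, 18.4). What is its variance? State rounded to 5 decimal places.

Var = αβ/[(α+β)²(α+β+1)] = (2.7×18.4)/(21.1²×22.1) = 49.68/9839.141 = 0.00505.

0.00505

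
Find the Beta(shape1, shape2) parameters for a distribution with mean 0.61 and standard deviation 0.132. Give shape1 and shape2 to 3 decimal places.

Variance = 0.132² = 0.017424. The moment-matching identity shape1+shape2 = μ(1−μ)/Var − 1 gives
shape1+shape2 = 0.2379/0.017424 − 1 = 12.6536, so shape1 = μ·12.6536 = 7.719 and shape2 = (1−μ)·12.6536 = 4.935.

shape1 = 7.719, shape2 = 4.935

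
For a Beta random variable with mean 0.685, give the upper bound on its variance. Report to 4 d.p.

For fixed mean μ the Beta variance is μ(1−μ)/(α+β+1), increasing as α+β decreases.
Its least upper bound (not attained) is μ(1−μ) = 0.685·0.315 = 0.2158.

0.2158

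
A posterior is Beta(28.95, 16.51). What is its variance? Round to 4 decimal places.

0.0050

μ = 28.95/45.46 = 0.636824; Var = μ(1−μ)/(α+β+1) = 0.2312793/46.46 = 0.0050.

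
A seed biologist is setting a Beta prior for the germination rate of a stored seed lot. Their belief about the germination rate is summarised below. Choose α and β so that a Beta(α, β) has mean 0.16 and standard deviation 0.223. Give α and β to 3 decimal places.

Variance = 0.223² = 0.049729. The moment-matching identity α+β = μ(1−μ)/Var − 1 gives
α+β = 0.1344/0.049729 − 1 = 1.7026, so α = μ·1.7026 = 0.272 and β = (1−μ)·1.7026 = 1.430.

α = 0.272, β = 1.430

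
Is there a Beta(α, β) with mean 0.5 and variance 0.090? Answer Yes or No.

Yes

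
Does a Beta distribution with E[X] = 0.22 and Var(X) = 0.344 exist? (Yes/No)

No

The Beta variance bound is σ² < μ(1−μ).
Here μ(1−μ) = 0.22×0.78 = 0.1716, and 0.344 ≥ 0.1716.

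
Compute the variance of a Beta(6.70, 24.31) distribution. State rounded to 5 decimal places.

0.00529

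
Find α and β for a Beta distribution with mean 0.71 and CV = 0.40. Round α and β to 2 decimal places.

α = 1.10, β = 0.45

Var = (CV·μ)² = (0.40×0.71)² = 0.080656.
α+β = μ(1−μ)/Var − 1 = 0.2059/0.080656 − 1 = 1.5528.
Thus α = 0.71·1.5528 = 1.10 and β = 0.29·1.5528 = 0.45.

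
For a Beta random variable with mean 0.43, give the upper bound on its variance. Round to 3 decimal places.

Var = μ(1−μ)/(α+β+1), which approaches μ(1−μ) as α+β → 0.
So the supremum is μ(1−μ) = 0.43×0.57 = 0.245.

0.245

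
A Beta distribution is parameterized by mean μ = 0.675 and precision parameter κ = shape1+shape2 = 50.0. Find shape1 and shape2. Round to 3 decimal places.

Split κ in proportion μ : (1−μ): shape1 = 0.675·50.0 = 33.750, shape2 = 50.0 − 33.750 = 16.250.

shape1 = 33.750, shape2 = 16.250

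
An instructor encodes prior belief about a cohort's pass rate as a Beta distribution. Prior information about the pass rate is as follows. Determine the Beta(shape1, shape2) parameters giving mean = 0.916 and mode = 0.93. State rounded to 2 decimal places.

With s = shape1+shape2: μ = shape1/s and mode = (shape1−1)/(s−2). Eliminating shape1 = μs,
μs − 1 = m(s−2) ⇒ s(μ−m) = 1−2m ⇒ s = -0.86/-0.014 = 61.4286.
So shape1 = μs = 56.27, shape2 = (1−μ)s = 5.16.

shape1 = 56.27, shape2 = 5.16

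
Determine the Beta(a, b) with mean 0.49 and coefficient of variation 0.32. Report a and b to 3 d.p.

a = 4.490, b = 4.674

Var = (CV·μ)² = (0.32×0.49)² = 0.024586.
a+b = μ(1−μ)/Var − 1 = 0.2499/0.024586 − 1 = 9.1642.
Thus a = 0.49·9.1642 = 4.490 and b = 0.51·9.1642 = 4.674.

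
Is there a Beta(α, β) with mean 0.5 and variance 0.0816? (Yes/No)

Yes

A Beta with mean μ has variance μ(1−μ)/(α+β+1) < μ(1−μ).
Here μ(1−μ) = 0.5×0.5 = 0.25, and 0.0816 < 0.25.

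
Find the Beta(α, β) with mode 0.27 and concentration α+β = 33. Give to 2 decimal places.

Since the density peak of Beta(α,β) is at (α−1)/(α+β−2),
α = 1 + 0.27(33−2) = 9.37 and β = 33 − 9.37 = 23.63.

α = 9.37, β = 23.63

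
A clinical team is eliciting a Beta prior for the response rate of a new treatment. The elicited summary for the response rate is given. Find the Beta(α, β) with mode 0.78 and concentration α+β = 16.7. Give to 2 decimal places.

For α,β>1 the mode is (α−1)/(α+β−2), so α = mode·(κ−2)+1 = 0.78×14.7+1 = 12.47.
And β = (1−mode)·(κ−2)+1 = 0.22×14.7+1 = 4.23.

α = 12.47, β = 4.23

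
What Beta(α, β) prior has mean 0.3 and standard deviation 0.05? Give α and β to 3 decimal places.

α = 24.900, β = 58.100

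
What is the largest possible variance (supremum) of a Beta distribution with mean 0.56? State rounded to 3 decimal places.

0.246

For fixed mean μ the Beta variance is μ(1−μ)/(α+β+1), increasing as α+β decreases.
Its least upper bound (not attained) is μ(1−μ) = 0.56·0.44 = 0.246.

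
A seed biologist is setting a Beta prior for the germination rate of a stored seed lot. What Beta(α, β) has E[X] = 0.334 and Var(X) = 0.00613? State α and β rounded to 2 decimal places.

Let s = α+β. The Beta variance is μ(1−μ)/(s+1).
So s+1 = μ(1−μ)/σ² = (0.334×0.666)/0.00613 = 0.222444/0.00613 = 36.2878, giving s = 35.2878.
Then α = μs = 0.334×35.2878 = 11.79 and β = (1−μ)s = 0.666×35.2878 = 23.50.

α = 11.79, β = 23.50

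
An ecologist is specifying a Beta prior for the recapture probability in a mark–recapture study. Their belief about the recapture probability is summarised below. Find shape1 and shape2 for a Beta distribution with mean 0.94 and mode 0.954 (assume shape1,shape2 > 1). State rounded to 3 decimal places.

shape1 = 60.966, shape2 = 3.891

Let s = shape1+shape2. Mean gives shape1 = μs = 0.94s; mode gives (shape1−1)/(s−2) = 0.954.
Substituting: 0.94s − 1 = 0.954(s−2) = 0.954s − 1.908, so -0.014s = -0.908 and s = 64.8571.
Then shape1 = 0.94×64.8571 = 60.966 and shape2 = s−shape1 = 3.891.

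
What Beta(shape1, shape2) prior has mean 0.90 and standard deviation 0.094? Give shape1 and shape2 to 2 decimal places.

σ² = 0.094² = 0.008836.
With s = shape1+shape2, Var = μ(1−μ)/(s+1), so s+1 = (0.90×0.10)/0.008836 = 10.1856 and s = 9.1856.
shape1 = μs = 8.27, shape2 = (1−μ)s = 0.92.

shape1 = 8.27, shape2 = 0.92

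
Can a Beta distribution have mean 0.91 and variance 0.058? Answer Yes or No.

A Beta with mean μ has variance μ(1−μ)/(α+β+1) < μ(1−μ).
Here μ(1−μ) = 0.91×0.09 = 0.0819, and 0.058 < 0.0819.

Yes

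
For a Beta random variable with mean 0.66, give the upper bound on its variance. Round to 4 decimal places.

0.2244

For fixed mean μ the Beta variance is μ(1−μ)/(α+β+1), increasing as α+β decreases.
Its least upper bound (not attained) is μ(1−μ) = 0.66·0.34 = 0.2244.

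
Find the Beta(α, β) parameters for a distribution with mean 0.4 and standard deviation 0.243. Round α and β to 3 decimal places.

α = 1.226, β = 1.839

First σ² = 0.059049. Setting α = μn, β = (1−μ)n with n = α+β,
μ(1−μ)/(n+1) = 0.059049 ⇒ n+1 = 0.24/0.059049 = 4.0644 ⇒ n = 3.0644.
Hence α = 0.4×3.0644 = 1.226, β = 0.6×3.0644 = 1.839.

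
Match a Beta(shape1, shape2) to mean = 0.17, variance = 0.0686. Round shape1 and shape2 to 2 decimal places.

shape1 = 0.18, shape2 = 0.88

Let s = shape1+shape2. The Beta variance is μ(1−μ)/(s+1).
So s+1 = μ(1−μ)/σ² = (0.17×0.83)/0.0686 = 0.1411/0.0686 = 2.0569, giving s = 1.0569.
Then shape1 = μs = 0.17×1.0569 = 0.18 and shape2 = (1−μ)s = 0.83×1.0569 = 0.88.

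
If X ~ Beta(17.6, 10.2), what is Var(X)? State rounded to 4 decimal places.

0.0081

μ = 17.6/27.8 = 0.633094; Var = μ(1−μ)/(α+β+1) = 0.2322861/28.8 = 0.0081.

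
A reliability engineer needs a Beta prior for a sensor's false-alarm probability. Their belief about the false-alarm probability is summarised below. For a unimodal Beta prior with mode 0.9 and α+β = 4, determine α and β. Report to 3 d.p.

Mode = (α−1)/(κ−2) with κ = α+β, so α−1 = 0.9·2 = 1.800.
α = 2.800; β = κ − α = 1.200.

α = 2.800, β = 1.200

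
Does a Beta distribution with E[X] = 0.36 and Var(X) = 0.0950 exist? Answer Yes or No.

Yes

The Beta variance bound is σ² < μ(1−μ).
Here μ(1−μ) = 0.36×0.64 = 0.2304, and 0.0950 < 0.2304.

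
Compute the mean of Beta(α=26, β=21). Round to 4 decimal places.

The Beta mean is α/(α+β) = 26/(26+21) = 0.5532.

0.5532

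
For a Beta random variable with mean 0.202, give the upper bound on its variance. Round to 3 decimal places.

0.161

Var = μ(1−μ)/(α+β+1), which approaches μ(1−μ) as α+β → 0.
So the supremum is μ(1−μ) = 0.202×0.798 = 0.161.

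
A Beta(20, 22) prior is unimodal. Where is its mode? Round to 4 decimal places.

0.4750

With α,β > 1, mode = (α−1)/(α+β−2) = 19/40 = 0.4750.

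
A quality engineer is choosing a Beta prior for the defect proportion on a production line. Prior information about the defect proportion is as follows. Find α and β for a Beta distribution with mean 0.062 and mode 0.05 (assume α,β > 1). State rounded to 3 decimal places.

α = 4.650, β = 70.350

Let s = α+β. Mean gives α = μs = 0.062s; mode gives (α−1)/(s−2) = 0.05.
Substituting: 0.062s − 1 = 0.05(s−2) = 0.05s − 0.10, so 0.012s = 0.90 and s = 75.0000.
Then α = 0.062×75.0000 = 4.650 and β = s−α = 70.350.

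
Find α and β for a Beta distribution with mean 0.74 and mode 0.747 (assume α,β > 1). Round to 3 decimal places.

With s = α+β: μ = α/s and mode = (α−1)/(s−2). Eliminating α = μs,
μs − 1 = m(s−2) ⇒ s(μ−m) = 1−2m ⇒ s = -0.494/-0.007 = 70.5714.
So α = μs = 52.223, β = (1−μ)s = 18.349.

α = 52.223, β = 18.349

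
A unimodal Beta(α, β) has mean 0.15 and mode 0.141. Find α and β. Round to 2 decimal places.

Let s = α+β. Mean gives α = μs = 0.15s; mode gives (α−1)/(s−2) = 0.141.
Substituting: 0.15s − 1 = 0.141(s−2) = 0.141s − 0.282, so 0.009s = 0.718 and s = 79.7778.
Then α = 0.15×79.7778 = 11.97 and β = s−α = 67.81.

α = 11.97, β = 67.81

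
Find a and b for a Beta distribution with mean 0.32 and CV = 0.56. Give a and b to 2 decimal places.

Var = (CV·μ)² = (0.56×0.32)² = 0.032113.
a+b = μ(1−μ)/Var − 1 = 0.2176/0.032113 − 1 = 5.7761.
Thus a = 0.32·5.7761 = 1.85 and b = 0.68·5.7761 = 3.93.

a = 1.85, b = 3.93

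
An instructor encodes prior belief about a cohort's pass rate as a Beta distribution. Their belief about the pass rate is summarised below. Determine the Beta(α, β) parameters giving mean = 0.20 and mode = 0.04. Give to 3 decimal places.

With s = α+β: μ = α/s and mode = (α−1)/(s−2). Eliminating α = μs,
μs − 1 = m(s−2) ⇒ s(μ−m) = 1−2m ⇒ s = 0.92/0.16 = 5.7500.
So α = μs = 1.150, β = (1−μ)s = 4.600.

α = 1.150, β = 4.600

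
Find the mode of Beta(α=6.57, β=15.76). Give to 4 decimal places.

0.2740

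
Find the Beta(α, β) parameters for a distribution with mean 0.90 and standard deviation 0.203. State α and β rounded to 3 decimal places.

σ² = 0.203² = 0.041209.
With s = α+β, Var = μ(1−μ)/(s+1), so s+1 = (0.90×0.10)/0.041209 = 2.1840 and s = 1.1840.
α = μs = 1.066, β = (1−μ)s = 0.118.

α = 1.066, β = 0.118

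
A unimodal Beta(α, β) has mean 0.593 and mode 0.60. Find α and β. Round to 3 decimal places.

With s = α+β: μ = α/s and mode = (α−1)/(s−2). Eliminating α = μs,
μs − 1 = m(s−2) ⇒ s(μ−m) = 1−2m ⇒ s = -0.20/-0.007 = 28.5714.
So α = μs = 16.943, β = (1−μ)s = 11.629.

α = 16.943, β = 11.629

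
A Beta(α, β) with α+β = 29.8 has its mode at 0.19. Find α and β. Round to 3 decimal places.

For α,β>1 the mode is (α−1)/(α+β−2), so α = mode·(κ−2)+1 = 0.19×27.8+1 = 6.282.
And β = (1−mode)·(κ−2)+1 = 0.81×27.8+1 = 23.518.

α = 6.282, β = 23.518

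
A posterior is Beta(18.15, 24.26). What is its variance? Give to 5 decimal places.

0.00564

Var = αβ/[(α+β)²(α+β+1)] = (18.15×24.26)/(42.41²×43.41) = 440.3190/78077.577621 = 0.00564.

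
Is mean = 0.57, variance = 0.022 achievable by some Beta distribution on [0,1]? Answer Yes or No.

Yes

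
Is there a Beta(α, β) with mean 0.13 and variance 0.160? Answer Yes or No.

No

The Beta variance bound is σ² < μ(1−μ).
Here μ(1−μ) = 0.13×0.87 = 0.1131, and 0.160 ≥ 0.1131.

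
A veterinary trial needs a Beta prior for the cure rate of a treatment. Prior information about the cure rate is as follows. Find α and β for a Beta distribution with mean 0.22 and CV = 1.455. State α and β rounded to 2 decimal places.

Var = (CV·μ)² = (1.455×0.22)² = 0.102464.
α+β = μ(1−μ)/Var − 1 = 0.1716/0.102464 − 1 = 0.6747.
Thus α = 0.22·0.6747 = 0.15 and β = 0.78·0.6747 = 0.53.

α = 0.15, β = 0.53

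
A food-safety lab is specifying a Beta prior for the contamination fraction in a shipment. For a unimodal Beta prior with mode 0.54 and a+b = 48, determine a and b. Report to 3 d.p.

For a,b>1 the mode is (a−1)/(a+b−2), so a = mode·(κ−2)+1 = 0.54×46+1 = 25.840.
And b = (1−mode)·(κ−2)+1 = 0.46×46+1 = 22.160.

a = 25.840, b = 22.160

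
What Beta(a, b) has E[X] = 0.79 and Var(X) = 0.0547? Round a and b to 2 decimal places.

Let s = a+b. The Beta variance is μ(1−μ)/(s+1).
So s+1 = μ(1−μ)/σ² = (0.79×0.21)/0.0547 = 0.1659/0.0547 = 3.0329, giving s = 2.0329.
Then a = μs = 0.79×2.0329 = 1.61 and b = (1−μ)s = 0.21×2.0329 = 0.43.

a = 1.61, b = 0.43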